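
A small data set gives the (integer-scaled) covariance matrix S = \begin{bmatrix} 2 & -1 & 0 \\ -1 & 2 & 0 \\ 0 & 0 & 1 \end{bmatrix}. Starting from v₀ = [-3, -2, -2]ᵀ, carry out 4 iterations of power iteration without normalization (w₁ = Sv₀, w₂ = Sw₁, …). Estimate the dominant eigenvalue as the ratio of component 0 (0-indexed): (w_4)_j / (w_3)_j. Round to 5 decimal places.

w1 = Sv₀ = (2·(-3) + (-1)·(-2) + 0·(-2); (-1)·(-3) + 2·(-2) + 0·(-2); 0·(-3) + 0·(-2) + 1·(-2)) = (-4, -1, -2)
w2 = Sw1 = (2·(-4) + (-1)·(-1) + 0·(-2); (-1)·(-4) + 2·(-1) + 0·(-2); 0·(-4) + 0·(-1) + 1·(-2)) = (-7, 2, -2)
w3 = Sw2 = (-16, 11, -2)
w4 = Sw3 = (-43, 38, -2)
Ratio at component: -43 / -16 = 2.68750

λ ≈ 2.68750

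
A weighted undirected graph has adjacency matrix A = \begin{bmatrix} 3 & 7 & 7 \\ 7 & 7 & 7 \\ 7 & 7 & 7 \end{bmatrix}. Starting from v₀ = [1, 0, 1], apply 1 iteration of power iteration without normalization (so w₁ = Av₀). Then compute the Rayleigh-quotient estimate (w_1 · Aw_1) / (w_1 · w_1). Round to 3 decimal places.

w1 = Av₀ = (10, 14, 14)
Aw1 = (226, 266, 266)
w1·Aw1 = 10·226 + 14·266 + 14·266 = 9708; w1·w1 = 10·10 + 14·14 + 14·14 = 492
λ ≈ 9708/492 = 19.732

19.732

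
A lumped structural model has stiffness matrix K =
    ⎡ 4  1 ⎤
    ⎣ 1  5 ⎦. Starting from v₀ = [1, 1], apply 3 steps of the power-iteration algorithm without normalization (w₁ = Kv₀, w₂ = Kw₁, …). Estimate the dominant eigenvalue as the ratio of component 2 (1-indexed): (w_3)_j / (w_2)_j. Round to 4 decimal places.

w1 = Kv₀ = (4·1 + 1·1; 1·1 + 5·1) = (5, 6)
w2 = Kw1 = (4·5 + 1·6; 1·5 + 5·6) = (26, 35)
w3 = Kw2 = (139, 201)
Ratio at component: 201 / 35 = 5.7429

5.7429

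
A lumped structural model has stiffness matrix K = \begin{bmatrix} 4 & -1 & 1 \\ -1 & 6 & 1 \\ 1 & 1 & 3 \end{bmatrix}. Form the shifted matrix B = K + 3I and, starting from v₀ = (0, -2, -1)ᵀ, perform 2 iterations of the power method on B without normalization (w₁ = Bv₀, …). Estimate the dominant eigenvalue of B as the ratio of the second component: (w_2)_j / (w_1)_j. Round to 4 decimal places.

B = K + 3I has rows (7, -1, 1); (-1, 9, 1); (1, 1, 6)
w1 = Bv₀ = (7·0 + (-1)·(-2) + 1·(-1); (-1)·0 + 9·(-2) + 1·(-1); 1·0 + 1·(-2) + 6·(-1)) = (1, -19, -8)
w2 = Bw1 = (7·1 + (-1)·(-19) + 1·(-8); (-1)·1 + 9·(-19) + 1·(-8); 1·1 + 1·(-19) + 6·(-8)) = (18, -180, -66)
Ratio: -180/-19 = 9.4737

9.4737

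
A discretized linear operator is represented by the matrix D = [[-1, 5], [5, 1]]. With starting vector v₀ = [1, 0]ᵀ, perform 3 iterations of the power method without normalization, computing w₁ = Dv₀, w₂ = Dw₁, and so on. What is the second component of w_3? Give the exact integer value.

130

w1 = Dv₀ = ((-1)·1 + 5·0; 5·1 + 1·0) = (-1, 5)
w2 = Dw1 = ((-1)·(-1) + 5·5; 5·(-1) + 1·5) = (26, 0)
w3 = Dw2 = (-26, 130)
The requested component of w3 is 130.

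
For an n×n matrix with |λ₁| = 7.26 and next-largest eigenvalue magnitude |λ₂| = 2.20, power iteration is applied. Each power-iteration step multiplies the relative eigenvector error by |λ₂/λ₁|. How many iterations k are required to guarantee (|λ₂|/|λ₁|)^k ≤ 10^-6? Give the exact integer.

12

|λ₂/λ₁| = 2.20/7.26 = 0.30303
Need k ≥ ln(10^-6) / ln(0.30303) = -13.8155 / -1.1939 ≈ 11.572
Smallest integer k satisfying the bound: 12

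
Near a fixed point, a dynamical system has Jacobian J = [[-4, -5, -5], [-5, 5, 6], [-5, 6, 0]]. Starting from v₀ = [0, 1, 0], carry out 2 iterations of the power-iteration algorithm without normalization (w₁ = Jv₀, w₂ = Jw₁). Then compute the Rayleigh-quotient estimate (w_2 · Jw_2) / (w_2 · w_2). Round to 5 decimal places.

11.86588

w1 = Jv₀ = ((-4)·0 + (-5)·1 + (-5)·0; (-5)·0 + 5·1 + 6·0; (-5)·0 + 6·1 + 0·0) = (-5, 5, 6)
w2 = Jw1 = ((-4)·(-5) + (-5)·5 + (-5)·6; (-5)·(-5) + 5·5 + 6·6; (-5)·(-5) + 6·5 + 0·6) = (-35, 86, 55)
Jw2 = (-565, 935, 691)
w2·Jw2 = (-35)·(-565) + 86·935 + 55·691 = 138190; w2·w2 = (-35)·(-35) + 86·86 + 55·55 = 11646
λ ≈ 138190/11646 = 11.86588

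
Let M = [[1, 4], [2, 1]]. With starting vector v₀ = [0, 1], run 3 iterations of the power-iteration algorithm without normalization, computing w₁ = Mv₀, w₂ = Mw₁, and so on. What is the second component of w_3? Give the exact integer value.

w1 = Mv₀ = (1·0 + 4·1; 2·0 + 1·1) = (4, 1)
w2 = Mw1 = (1·4 + 4·1; 2·4 + 1·1) = (8, 9)
w3 = Mw2 = (44, 25)
The requested component of w3 is 25.

25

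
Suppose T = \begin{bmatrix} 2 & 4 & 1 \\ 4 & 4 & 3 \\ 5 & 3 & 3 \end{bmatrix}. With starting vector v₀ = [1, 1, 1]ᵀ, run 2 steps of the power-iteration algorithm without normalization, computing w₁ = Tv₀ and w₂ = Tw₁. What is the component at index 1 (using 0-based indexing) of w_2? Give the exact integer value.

w1 = Tv₀ = (7, 11, 11)
w2 = Tw1 = (69, 105, 101)
The requested component of w2 is 105.

105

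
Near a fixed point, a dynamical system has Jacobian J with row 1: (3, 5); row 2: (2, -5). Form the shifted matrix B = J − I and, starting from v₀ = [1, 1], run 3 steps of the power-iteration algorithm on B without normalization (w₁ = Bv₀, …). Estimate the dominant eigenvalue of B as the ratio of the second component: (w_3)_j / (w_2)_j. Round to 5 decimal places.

B = J − I has rows (2, 5); (2, -6)
w1 = Bv₀ = (7, -4)
w2 = Bw1 = (-6, 38)
w3 = Bw2 = (178, -240)
Ratio: -240/38 = -6.31579

μ ≈ -6.31579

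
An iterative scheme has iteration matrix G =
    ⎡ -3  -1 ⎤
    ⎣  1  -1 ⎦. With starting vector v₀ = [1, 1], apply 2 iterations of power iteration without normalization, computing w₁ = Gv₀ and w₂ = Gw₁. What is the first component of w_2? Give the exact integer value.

w1 = Gv₀ = ((-3)·1 + (-1)·1; 1·1 + (-1)·1) = (-4, 0)
w2 = Gw1 = ((-3)·(-4) + (-1)·0; 1·(-4) + (-1)·0) = (12, -4)
The requested component of w2 is 12.

12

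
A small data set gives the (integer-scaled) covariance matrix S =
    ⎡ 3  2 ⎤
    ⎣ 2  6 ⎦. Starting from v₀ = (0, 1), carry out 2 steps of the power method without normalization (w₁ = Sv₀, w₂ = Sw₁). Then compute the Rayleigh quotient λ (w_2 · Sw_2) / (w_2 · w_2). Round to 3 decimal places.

6.992

w1 = Sv₀ = (3·0 + 2·1; 2·0 + 6·1) = (2, 6)
w2 = Sw1 = (3·2 + 2·6; 2·2 + 6·6) = (18, 40)
Sw2 = (134, 276)
w2·Sw2 = 18·134 + 40·276 = 13452; w2·w2 = 18·18 + 40·40 = 1924
λ ≈ 13452/1924 = 6.992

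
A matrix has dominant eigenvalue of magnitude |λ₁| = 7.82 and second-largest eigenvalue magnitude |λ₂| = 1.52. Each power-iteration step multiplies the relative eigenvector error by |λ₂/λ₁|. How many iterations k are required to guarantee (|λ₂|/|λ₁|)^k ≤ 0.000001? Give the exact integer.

9

|λ₂/λ₁| = 1.52/7.82 = 0.19437
Need k ≥ ln(0.000001) / ln(0.19437) = -13.8155 / -1.6380 ≈ 8.435
Smallest integer k satisfying the bound: 9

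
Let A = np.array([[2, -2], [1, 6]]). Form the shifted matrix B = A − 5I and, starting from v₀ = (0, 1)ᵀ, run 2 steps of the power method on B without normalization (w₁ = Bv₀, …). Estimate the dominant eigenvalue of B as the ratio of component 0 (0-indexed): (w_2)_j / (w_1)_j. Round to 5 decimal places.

μ ≈ -2.00000

B = A − 5I has rows (-3, -2); (1, 1)
w1 = Bv₀ = ((-3)·0 + (-2)·1; 1·0 + 1·1) = (-2, 1)
w2 = Bw1 = ((-3)·(-2) + (-2)·1; 1·(-2) + 1·1) = (4, -1)
Ratio: 4/-2 = -2.00000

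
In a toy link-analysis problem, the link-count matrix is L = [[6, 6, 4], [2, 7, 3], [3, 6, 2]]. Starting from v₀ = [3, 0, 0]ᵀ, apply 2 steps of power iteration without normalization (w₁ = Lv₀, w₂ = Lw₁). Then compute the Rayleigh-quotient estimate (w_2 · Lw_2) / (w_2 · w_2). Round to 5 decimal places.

λ ≈ 12.42068

w1 = Lv₀ = (18, 6, 9)
w2 = Lw1 = (180, 105, 108)
Lw2 = (2142, 1419, 1386)
w2·Lw2 = 180·2142 + 105·1419 + 108·1386 = 684243; w2·w2 = 180·180 + 105·105 + 108·108 = 55089
λ ≈ 684243/55089 = 12.42068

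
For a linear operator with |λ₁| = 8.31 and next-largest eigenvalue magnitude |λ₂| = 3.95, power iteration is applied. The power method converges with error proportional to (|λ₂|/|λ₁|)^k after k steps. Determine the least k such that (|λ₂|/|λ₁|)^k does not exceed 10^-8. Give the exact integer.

|λ₂/λ₁| = 3.95/8.31 = 0.47533
Need k ≥ ln(10^-8) / ln(0.47533) = -18.4207 / -0.7437 ≈ 24.768
Smallest integer k satisfying the bound: 25

25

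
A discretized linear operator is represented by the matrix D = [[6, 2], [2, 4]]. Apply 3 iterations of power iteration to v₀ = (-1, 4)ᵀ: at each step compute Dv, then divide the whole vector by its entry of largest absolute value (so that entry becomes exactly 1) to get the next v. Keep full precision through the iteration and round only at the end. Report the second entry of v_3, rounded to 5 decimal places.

Dv0 = (2.000000, 14.000000); divide by 14.000000 → v1 = (0.142857, 1.000000)
Dv1 = (2.857143, 4.285714); divide by 4.285714 → v2 = (0.666667, 1.000000)
Dv2 = (6.000000, 5.333333); divide by 6.000000 → v3 = (1.000000, 0.888889)
Requested entry of v3: 320/360 = 0.88889

0.88889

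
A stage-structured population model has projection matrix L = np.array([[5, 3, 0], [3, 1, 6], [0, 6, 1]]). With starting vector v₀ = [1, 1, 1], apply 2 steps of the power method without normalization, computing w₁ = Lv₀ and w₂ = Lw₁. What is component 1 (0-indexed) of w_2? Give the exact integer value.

w1 = Lv₀ = (5·1 + 3·1 + 0·1; 3·1 + 1·1 + 6·1; 0·1 + 6·1 + 1·1) = (8, 10, 7)
w2 = Lw1 = (5·8 + 3·10 + 0·7; 3·8 + 1·10 + 6·7; 0·8 + 6·10 + 1·7) = (70, 76, 67)
The requested component of w2 is 76.

76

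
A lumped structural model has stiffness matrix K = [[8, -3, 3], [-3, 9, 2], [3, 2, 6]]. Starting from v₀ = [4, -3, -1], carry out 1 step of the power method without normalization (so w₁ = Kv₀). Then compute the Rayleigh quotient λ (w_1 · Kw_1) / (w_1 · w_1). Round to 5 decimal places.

11.52928

w1 = Kv₀ = (38, -41, 0)
Kw1 = (427, -483, 32)
w1·Kw1 = 38·427 + (-41)·(-483) + 0·32 = 36029; w1·w1 = 38·38 + (-41)·(-41) + 0·0 = 3125
λ ≈ 36029/3125 = 11.52928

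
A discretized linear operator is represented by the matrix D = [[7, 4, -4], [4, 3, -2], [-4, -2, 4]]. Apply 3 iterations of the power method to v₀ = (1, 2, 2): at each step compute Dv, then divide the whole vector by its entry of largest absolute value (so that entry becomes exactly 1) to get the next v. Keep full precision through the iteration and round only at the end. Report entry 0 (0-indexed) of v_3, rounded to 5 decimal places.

1.00000

Dv0 = (7.000000, 6.000000, 0.000000); divide by 7.000000 → v1 = (1.000000, 0.857143, 0.000000)
Dv1 = (10.428571, 6.571429, -5.714286); divide by 10.428571 → v2 = (1.000000, 0.630137, -0.547945)
Dv2 = (11.712329, 6.986301, -7.452055); divide by 11.712329 → v3 = (1.000000, 0.596491, -0.636257)
Requested entry of v3: 855/855 = 1.00000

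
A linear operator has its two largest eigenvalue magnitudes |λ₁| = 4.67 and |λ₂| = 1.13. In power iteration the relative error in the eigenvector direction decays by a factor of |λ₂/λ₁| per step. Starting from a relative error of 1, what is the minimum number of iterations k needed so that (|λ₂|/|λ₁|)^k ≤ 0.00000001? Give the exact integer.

13

|λ₂/λ₁| = 1.13/4.67 = 0.24197
Need k ≥ ln(0.00000001) / ln(0.24197) = -18.4207 / -1.4189 ≈ 12.982
Smallest integer k satisfying the bound: 13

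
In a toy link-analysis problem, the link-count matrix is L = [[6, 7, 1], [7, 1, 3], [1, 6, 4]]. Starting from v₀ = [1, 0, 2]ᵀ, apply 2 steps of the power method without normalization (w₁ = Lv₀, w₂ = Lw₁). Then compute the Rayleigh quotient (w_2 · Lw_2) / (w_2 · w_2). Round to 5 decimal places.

λ ≈ 11.75133

w1 = Lv₀ = (8, 13, 9)
w2 = Lw1 = (148, 96, 122)
Lw2 = (1682, 1498, 1212)
w2·Lw2 = 148·1682 + 96·1498 + 122·1212 = 540608; w2·w2 = 148·148 + 96·96 + 122·122 = 46004
λ ≈ 540608/46004 = 11.75133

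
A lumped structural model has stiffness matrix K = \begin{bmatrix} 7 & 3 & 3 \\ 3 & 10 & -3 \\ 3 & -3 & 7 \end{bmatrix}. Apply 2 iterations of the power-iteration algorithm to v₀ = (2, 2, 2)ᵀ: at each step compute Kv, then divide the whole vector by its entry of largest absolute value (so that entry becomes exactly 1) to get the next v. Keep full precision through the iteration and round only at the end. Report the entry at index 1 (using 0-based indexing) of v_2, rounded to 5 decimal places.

0.83099

Kv0 = (26.000000, 20.000000, 14.000000); divide by 26.000000 → v1 = (1.000000, 0.769231, 0.538462)
Kv1 = (10.923077, 9.076923, 4.461538); divide by 10.923077 → v2 = (1.000000, 0.830986, 0.408451)
Requested entry of v2: 236/284 = 0.83099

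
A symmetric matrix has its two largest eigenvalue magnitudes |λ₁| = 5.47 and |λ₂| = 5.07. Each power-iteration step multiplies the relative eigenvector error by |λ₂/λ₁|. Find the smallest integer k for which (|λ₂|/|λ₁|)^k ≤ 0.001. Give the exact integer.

|λ₂/λ₁| = 5.07/5.47 = 0.92687
Need k ≥ ln(0.001) / ln(0.92687) = -6.9078 / -0.0759 ≈ 90.966
Smallest integer k satisfying the bound: 91

91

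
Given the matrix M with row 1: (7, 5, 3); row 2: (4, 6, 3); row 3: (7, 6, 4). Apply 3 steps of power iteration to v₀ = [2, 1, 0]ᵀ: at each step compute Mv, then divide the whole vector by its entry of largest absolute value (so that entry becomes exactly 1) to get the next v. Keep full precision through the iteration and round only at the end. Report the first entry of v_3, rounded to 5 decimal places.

Mv0 = (19.000000, 14.000000, 20.000000); divide by 20.000000 → v1 = (0.950000, 0.700000, 1.000000)
Mv1 = (13.150000, 11.000000, 14.850000); divide by 14.850000 → v2 = (0.885522, 0.740741, 1.000000)
Mv2 = (12.902357, 10.986532, 14.643098); divide by 14.643098 → v3 = (0.881122, 0.750287, 1.000000)
Requested entry of v3: 3832/4349 = 0.88112

0.88112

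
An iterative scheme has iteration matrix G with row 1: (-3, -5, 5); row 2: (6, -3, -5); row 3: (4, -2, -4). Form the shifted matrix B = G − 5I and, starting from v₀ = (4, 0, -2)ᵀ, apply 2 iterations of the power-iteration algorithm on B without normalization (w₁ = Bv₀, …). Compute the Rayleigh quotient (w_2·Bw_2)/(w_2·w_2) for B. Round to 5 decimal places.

-13.40247

B = G − 5I has rows (-8, -5, 5); (6, -8, -5); (4, -2, -9)
w1 = Bv₀ = ((-8)·4 + (-5)·0 + 5·(-2); 6·4 + (-8)·0 + (-5)·(-2); 4·4 + (-2)·0 + (-9)·(-2)) = (-42, 34, 34)
w2 = Bw1 = ((-8)·(-42) + (-5)·34 + 5·34; 6·(-42) + (-8)·34 + (-5)·34; 4·(-42) + (-2)·34 + (-9)·34) = (336, -694, -542)
Bw2 = (-1928, 10278, 7610)
w2·Bw2 = -11905360; w2·w2 = 888296; μ ≈ -11905360/888296 = -13.40247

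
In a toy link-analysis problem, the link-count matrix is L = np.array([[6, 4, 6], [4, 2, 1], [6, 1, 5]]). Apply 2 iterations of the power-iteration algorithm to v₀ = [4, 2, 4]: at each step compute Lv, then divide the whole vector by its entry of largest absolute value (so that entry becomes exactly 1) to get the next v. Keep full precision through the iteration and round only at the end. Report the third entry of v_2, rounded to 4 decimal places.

0.8333

Lv0 = (56.00000, 24.00000, 46.00000); divide by 56.00000 → v1 = (1.00000, 0.42857, 0.82143)
Lv1 = (12.64286, 5.67857, 10.53571); divide by 12.64286 → v2 = (1.00000, 0.44915, 0.83333)
Requested entry of v2: 590/708 = 0.8333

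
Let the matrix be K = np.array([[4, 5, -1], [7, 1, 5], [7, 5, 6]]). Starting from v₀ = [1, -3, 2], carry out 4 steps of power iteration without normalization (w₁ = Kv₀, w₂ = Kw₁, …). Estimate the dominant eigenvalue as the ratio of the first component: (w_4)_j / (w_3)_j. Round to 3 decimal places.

2.065

w1 = Kv₀ = (-13, 14, 4)
w2 = Kw1 = (14, -57, 3)
w3 = Kw2 = (-232, 56, -169)
w4 = Kw3 = (-479, -2413, -2358)
Ratio at component: -479 / -232 = 2.065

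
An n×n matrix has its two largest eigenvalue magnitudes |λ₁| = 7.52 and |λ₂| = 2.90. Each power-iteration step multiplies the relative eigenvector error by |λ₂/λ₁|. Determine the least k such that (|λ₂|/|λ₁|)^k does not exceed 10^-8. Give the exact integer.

20

|λ₂/λ₁| = 2.90/7.52 = 0.38564
Need k ≥ ln(10^-8) / ln(0.38564) = -18.4207 / -0.9529 ≈ 19.332
Smallest integer k satisfying the bound: 20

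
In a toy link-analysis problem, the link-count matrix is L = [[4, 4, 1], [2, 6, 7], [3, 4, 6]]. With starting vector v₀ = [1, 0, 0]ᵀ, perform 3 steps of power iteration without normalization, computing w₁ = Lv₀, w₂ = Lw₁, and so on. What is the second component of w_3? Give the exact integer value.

566

w1 = Lv₀ = (4·1 + 4·0 + 1·0; 2·1 + 6·0 + 7·0; 3·1 + 4·0 + 6·0) = (4, 2, 3)
w2 = Lw1 = (4·4 + 4·2 + 1·3; 2·4 + 6·2 + 7·3; 3·4 + 4·2 + 6·3) = (27, 41, 38)
w3 = Lw2 = (310, 566, 473)
The requested component of w3 is 566.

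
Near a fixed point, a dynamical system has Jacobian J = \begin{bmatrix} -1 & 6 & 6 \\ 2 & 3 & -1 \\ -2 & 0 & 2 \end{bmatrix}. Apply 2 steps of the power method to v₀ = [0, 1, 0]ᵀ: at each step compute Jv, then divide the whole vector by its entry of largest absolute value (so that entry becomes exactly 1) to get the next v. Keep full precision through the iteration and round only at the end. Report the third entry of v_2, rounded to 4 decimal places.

-0.5714

Jv0 = (6.00000, 3.00000, 0.00000); divide by 6.00000 → v1 = (1.00000, 0.50000, 0.00000)
Jv1 = (2.00000, 3.50000, -2.00000); divide by 3.50000 → v2 = (0.57143, 1.00000, -0.57143)
Requested entry of v2: -12/21 = -0.5714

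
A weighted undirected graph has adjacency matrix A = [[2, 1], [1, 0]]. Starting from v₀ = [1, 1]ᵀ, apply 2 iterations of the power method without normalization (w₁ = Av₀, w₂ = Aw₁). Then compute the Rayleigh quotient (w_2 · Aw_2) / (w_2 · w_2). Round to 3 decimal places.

w1 = Av₀ = (3, 1)
w2 = Aw1 = (7, 3)
Aw2 = (17, 7)
w2·Aw2 = 7·17 + 3·7 = 140; w2·w2 = 7·7 + 3·3 = 58
λ ≈ 140/58 = 2.414

λ ≈ 2.414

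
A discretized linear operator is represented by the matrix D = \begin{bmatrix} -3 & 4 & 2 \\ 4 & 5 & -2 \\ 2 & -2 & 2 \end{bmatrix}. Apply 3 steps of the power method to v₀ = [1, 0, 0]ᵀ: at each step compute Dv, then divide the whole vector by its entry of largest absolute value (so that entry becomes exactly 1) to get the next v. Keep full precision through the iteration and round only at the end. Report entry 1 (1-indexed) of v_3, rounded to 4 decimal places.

-0.5833

Dv0 = (-3.00000, 4.00000, 2.00000); divide by 4.00000 → v1 = (-0.75000, 1.00000, 0.50000)
Dv1 = (7.25000, 1.00000, -2.50000); divide by 7.25000 → v2 = (1.00000, 0.13793, -0.34483)
Dv2 = (-3.13793, 5.37931, 1.03448); divide by 5.37931 → v3 = (-0.58333, 1.00000, 0.19231)
Requested entry of v3: -91/156 = -0.5833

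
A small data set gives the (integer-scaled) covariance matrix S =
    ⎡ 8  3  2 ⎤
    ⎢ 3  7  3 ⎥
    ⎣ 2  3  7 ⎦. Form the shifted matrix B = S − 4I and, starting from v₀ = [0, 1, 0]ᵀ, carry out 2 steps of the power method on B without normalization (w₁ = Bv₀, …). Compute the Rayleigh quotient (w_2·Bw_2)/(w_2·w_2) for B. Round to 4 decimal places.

8.6947

B = S − 4I has rows (4, 3, 2); (3, 3, 3); (2, 3, 3)
w1 = Bv₀ = (4·0 + 3·1 + 2·0; 3·0 + 3·1 + 3·0; 2·0 + 3·1 + 3·0) = (3, 3, 3)
w2 = Bw1 = (4·3 + 3·3 + 2·3; 3·3 + 3·3 + 3·3; 2·3 + 3·3 + 3·3) = (27, 27, 24)
Bw2 = (237, 234, 207)
w2·Bw2 = 17685; w2·w2 = 2034; μ ≈ 17685/2034 = 8.6947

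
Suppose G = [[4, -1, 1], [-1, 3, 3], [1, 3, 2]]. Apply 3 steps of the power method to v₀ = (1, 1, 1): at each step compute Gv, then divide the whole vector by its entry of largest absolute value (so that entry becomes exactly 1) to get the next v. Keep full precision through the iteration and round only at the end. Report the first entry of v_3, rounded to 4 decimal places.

Gv0 = (4.00000, 5.00000, 6.00000); divide by 6.00000 → v1 = (0.66667, 0.83333, 1.00000)
Gv1 = (2.83333, 4.83333, 5.16667); divide by 5.16667 → v2 = (0.54839, 0.93548, 1.00000)
Gv2 = (2.25806, 5.25806, 5.35484); divide by 5.35484 → v3 = (0.42169, 0.98193, 1.00000)
Requested entry of v3: 70/166 = 0.4217

0.4217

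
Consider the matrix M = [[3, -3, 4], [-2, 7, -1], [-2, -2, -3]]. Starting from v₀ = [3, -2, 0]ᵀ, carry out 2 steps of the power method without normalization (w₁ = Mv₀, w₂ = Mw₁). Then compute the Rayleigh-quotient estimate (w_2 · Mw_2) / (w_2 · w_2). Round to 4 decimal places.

8.3844

w1 = Mv₀ = (3·3 + (-3)·(-2) + 4·0; (-2)·3 + 7·(-2) + (-1)·0; (-2)·3 + (-2)·(-2) + (-3)·0) = (15, -20, -2)
w2 = Mw1 = (3·15 + (-3)·(-20) + 4·(-2); (-2)·15 + 7·(-20) + (-1)·(-2); (-2)·15 + (-2)·(-20) + (-3)·(-2)) = (97, -168, 16)
Mw2 = (859, -1386, 94)
w2·Mw2 = 97·859 + (-168)·(-1386) + 16·94 = 317675; w2·w2 = 97·97 + (-168)·(-168) + 16·16 = 37889
λ ≈ 317675/37889 = 8.3844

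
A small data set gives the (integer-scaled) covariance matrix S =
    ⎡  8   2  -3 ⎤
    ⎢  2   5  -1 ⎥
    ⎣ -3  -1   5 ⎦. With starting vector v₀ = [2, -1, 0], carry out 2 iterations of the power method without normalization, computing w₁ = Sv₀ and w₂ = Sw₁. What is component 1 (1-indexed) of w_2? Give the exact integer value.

w1 = Sv₀ = (14, -1, -5)
w2 = Sw1 = (125, 28, -66)
The requested component of w2 is 125.

125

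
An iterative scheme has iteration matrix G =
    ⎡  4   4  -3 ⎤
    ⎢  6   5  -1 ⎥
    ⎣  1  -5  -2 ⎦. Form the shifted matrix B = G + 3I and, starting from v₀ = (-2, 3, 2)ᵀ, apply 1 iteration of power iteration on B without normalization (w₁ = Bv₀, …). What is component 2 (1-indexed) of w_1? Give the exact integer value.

10

B = G + 3I has rows (7, 4, -3); (6, 8, -1); (1, -5, 1)
w1 = Bv₀ = (7·(-2) + 4·3 + (-3)·2; 6·(-2) + 8·3 + (-1)·2; 1·(-2) + (-5)·3 + 1·2) = (-8, 10, -15)
Requested component of w1: 10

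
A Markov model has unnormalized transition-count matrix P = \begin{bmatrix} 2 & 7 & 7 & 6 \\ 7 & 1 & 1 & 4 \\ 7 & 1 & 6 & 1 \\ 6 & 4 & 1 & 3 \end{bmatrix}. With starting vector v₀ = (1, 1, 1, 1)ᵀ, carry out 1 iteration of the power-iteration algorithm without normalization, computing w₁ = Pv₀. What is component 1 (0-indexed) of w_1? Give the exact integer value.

13

w1 = Pv₀ = (22, 13, 15, 14)
The requested component of w1 is 13.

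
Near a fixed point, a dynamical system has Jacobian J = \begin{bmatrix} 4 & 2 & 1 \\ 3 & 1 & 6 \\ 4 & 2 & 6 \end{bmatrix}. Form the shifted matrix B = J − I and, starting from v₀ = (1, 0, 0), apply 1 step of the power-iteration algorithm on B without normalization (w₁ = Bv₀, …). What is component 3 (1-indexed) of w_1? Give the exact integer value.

B = J − I has rows (3, 2, 1); (3, 0, 6); (4, 2, 5)
w1 = Bv₀ = (3·1 + 2·0 + 1·0; 3·1 + 0·0 + 6·0; 4·1 + 2·0 + 5·0) = (3, 3, 4)
Requested component of w1: 4

4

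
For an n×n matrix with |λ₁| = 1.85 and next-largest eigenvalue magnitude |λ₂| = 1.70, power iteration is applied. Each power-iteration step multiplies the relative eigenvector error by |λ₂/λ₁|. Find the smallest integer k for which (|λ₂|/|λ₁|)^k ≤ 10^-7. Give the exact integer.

|λ₂/λ₁| = 1.70/1.85 = 0.91892
Need k ≥ ln(10^-7) / ln(0.91892) = -16.1181 / -0.0846 ≈ 190.617
Smallest integer k satisfying the bound: 191

191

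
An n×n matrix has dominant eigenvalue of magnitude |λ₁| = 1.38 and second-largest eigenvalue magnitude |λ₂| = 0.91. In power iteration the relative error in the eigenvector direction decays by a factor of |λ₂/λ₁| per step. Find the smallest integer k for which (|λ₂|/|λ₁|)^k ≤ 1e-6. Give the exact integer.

34

|λ₂/λ₁| = 0.91/1.38 = 0.65942
Need k ≥ ln(1e-6) / ln(0.65942) = -13.8155 / -0.4164 ≈ 33.179
Smallest integer k satisfying the bound: 34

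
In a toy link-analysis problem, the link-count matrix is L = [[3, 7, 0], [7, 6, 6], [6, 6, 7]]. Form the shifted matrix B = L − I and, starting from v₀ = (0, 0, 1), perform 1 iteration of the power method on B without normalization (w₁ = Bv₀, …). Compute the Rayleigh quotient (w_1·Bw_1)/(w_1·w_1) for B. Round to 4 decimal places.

11.5000

B = L − I has rows (2, 7, 0); (7, 5, 6); (6, 6, 6)
w1 = Bv₀ = (2·0 + 7·0 + 0·1; 7·0 + 5·0 + 6·1; 6·0 + 6·0 + 6·1) = (0, 6, 6)
Bw1 = (42, 66, 72)
w1·Bw1 = 828; w1·w1 = 72; μ ≈ 828/72 = 11.5000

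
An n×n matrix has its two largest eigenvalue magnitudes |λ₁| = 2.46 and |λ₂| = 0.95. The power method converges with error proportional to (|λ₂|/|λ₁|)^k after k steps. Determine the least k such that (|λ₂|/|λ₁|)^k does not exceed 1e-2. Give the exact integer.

5

|λ₂/λ₁| = 0.95/2.46 = 0.38618
Need k ≥ ln(1e-2) / ln(0.38618) = -4.6052 / -0.9515 ≈ 4.840
Smallest integer k satisfying the bound: 5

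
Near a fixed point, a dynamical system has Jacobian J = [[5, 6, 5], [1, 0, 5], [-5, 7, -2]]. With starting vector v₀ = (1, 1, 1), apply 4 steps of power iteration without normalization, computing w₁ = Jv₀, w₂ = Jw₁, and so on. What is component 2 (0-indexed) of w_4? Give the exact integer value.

-2164

w1 = Jv₀ = (5·1 + 6·1 + 5·1; 1·1 + 0·1 + 5·1; (-5)·1 + 7·1 + (-2)·1) = (16, 6, 0)
w2 = Jw1 = (5·16 + 6·6 + 5·0; 1·16 + 0·6 + 5·0; (-5)·16 + 7·6 + (-2)·0) = (116, 16, -38)
w3 = Jw2 = (486, -74, -392)
w4 = Jw3 = (26, -1474, -2164)
The requested component of w4 is -2164.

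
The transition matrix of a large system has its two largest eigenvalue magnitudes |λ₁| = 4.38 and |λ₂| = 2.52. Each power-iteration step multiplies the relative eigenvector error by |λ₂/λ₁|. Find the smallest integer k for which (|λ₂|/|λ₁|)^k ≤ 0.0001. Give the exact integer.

17

|λ₂/λ₁| = 2.52/4.38 = 0.57534
Need k ≥ ln(0.0001) / ln(0.57534) = -9.2103 / -0.5528 ≈ 16.662
Smallest integer k satisfying the bound: 17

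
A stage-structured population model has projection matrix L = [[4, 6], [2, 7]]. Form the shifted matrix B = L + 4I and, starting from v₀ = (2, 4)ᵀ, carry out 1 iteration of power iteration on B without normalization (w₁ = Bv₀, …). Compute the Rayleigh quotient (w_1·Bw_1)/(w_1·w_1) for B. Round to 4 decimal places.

B = L + 4I has rows (8, 6); (2, 11)
w1 = Bv₀ = (8·2 + 6·4; 2·2 + 11·4) = (40, 48)
Bw1 = (608, 608)
w1·Bw1 = 53504; w1·w1 = 3904; μ ≈ 53504/3904 = 13.7049

13.7049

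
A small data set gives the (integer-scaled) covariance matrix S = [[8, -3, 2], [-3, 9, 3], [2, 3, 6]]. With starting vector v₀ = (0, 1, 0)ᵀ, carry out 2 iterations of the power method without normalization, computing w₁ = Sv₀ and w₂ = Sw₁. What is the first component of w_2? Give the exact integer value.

-45

w1 = Sv₀ = (-3, 9, 3)
w2 = Sw1 = (-45, 99, 39)
The requested component of w2 is -45.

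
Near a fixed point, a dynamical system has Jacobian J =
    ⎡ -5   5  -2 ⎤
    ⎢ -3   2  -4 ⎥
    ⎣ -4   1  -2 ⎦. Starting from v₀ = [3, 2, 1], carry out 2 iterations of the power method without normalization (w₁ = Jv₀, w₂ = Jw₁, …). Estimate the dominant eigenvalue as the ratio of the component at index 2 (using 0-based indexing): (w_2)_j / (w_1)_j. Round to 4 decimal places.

λ ≈ -3.5833

w1 = Jv₀ = (-7, -9, -12)
w2 = Jw1 = (14, 51, 43)
Ratio at component: 43 / -12 = -3.5833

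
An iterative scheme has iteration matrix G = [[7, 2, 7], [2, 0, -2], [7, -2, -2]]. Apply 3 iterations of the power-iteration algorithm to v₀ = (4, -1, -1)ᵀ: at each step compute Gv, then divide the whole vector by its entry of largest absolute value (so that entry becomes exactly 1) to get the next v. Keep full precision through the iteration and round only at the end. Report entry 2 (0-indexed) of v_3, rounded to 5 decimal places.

0.88498

Gv0 = (19.000000, 10.000000, 32.000000); divide by 32.000000 → v1 = (0.593750, 0.312500, 1.000000)
Gv1 = (11.781250, -0.812500, 1.531250); divide by 11.781250 → v2 = (1.000000, -0.068966, 0.129973)
Gv2 = (7.771883, 1.740053, 6.877984); divide by 7.771883 → v3 = (1.000000, 0.223891, 0.884983)
Requested entry of v3: 2593/2930 = 0.88498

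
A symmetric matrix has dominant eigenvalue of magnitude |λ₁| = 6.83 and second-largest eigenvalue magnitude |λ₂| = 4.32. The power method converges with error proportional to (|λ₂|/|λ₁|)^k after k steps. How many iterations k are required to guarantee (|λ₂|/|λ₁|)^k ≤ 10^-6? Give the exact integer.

31

|λ₂/λ₁| = 4.32/6.83 = 0.63250
Need k ≥ ln(10^-6) / ln(0.63250) = -13.8155 / -0.4581 ≈ 30.160
Smallest integer k satisfying the bound: 31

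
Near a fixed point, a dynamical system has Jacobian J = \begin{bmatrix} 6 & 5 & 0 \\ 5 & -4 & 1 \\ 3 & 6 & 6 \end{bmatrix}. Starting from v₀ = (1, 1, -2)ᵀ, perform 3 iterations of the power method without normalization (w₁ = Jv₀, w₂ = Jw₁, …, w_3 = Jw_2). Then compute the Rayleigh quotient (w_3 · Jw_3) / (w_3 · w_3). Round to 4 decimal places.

w1 = Jv₀ = (11, -1, -3)
w2 = Jw1 = (61, 56, 9)
w3 = Jw2 = (646, 90, 573)
Jw3 = (4326, 3443, 5916)
w3·Jw3 = 646·4326 + 90·3443 + 573·5916 = 6494334; w3·w3 = 646·646 + 90·90 + 573·573 = 753745
λ ≈ 6494334/753745 = 8.6161

λ ≈ 8.6161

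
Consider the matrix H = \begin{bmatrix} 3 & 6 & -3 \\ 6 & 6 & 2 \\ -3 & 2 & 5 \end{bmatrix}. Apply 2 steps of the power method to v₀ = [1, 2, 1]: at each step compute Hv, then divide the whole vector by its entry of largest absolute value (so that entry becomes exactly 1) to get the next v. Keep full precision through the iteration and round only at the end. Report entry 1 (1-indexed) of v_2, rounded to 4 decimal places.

Hv0 = (12.00000, 20.00000, 6.00000); divide by 20.00000 → v1 = (0.60000, 1.00000, 0.30000)
Hv1 = (6.90000, 10.20000, 1.70000); divide by 10.20000 → v2 = (0.67647, 1.00000, 0.16667)
Requested entry of v2: 138/204 = 0.6765

0.6765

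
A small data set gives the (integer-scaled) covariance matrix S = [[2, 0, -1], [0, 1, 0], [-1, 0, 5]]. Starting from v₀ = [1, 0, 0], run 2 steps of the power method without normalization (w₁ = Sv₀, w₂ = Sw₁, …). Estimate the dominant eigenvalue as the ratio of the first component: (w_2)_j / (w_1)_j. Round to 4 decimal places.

w1 = Sv₀ = (2·1 + 0·0 + (-1)·0; 0·1 + 1·0 + 0·0; (-1)·1 + 0·0 + 5·0) = (2, 0, -1)
w2 = Sw1 = (2·2 + 0·0 + (-1)·(-1); 0·2 + 1·0 + 0·(-1); (-1)·2 + 0·0 + 5·(-1)) = (5, 0, -7)
Ratio at component: 5 / 2 = 2.5000

λ ≈ 2.5000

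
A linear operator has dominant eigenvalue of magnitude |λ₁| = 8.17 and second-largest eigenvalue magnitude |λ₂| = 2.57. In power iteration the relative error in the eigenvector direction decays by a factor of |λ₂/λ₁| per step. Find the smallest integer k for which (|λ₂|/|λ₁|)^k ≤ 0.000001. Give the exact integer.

|λ₂/λ₁| = 2.57/8.17 = 0.31457
Need k ≥ ln(0.000001) / ln(0.31457) = -13.8155 / -1.1566 ≈ 11.945
Smallest integer k satisfying the bound: 12

12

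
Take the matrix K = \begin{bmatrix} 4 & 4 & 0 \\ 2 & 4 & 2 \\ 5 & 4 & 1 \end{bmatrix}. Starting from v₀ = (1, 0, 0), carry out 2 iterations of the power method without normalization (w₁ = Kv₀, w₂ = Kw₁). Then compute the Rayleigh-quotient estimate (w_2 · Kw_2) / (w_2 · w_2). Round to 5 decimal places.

w1 = Kv₀ = (4·1 + 4·0 + 0·0; 2·1 + 4·0 + 2·0; 5·1 + 4·0 + 1·0) = (4, 2, 5)
w2 = Kw1 = (4·4 + 4·2 + 0·5; 2·4 + 4·2 + 2·5; 5·4 + 4·2 + 1·5) = (24, 26, 33)
Kw2 = (200, 218, 257)
w2·Kw2 = 24·200 + 26·218 + 33·257 = 18949; w2·w2 = 24·24 + 26·26 + 33·33 = 2341
λ ≈ 18949/2341 = 8.09440

λ ≈ 8.09440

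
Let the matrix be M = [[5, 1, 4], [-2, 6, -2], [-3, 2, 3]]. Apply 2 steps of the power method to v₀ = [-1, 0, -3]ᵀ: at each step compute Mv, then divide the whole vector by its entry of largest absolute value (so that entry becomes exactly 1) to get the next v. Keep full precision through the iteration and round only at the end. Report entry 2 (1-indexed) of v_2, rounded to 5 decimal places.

Mv0 = (-17.000000, 8.000000, -6.000000); divide by -17.000000 → v1 = (1.000000, -0.470588, 0.352941)
Mv1 = (5.941176, -5.529412, -2.882353); divide by 5.941176 → v2 = (1.000000, -0.930693, -0.485149)
Requested entry of v2: 94/-101 = -0.93069

-0.93069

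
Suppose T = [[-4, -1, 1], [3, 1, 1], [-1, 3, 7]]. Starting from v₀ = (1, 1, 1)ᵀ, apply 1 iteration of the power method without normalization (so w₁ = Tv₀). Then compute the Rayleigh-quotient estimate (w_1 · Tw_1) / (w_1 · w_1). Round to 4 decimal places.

w1 = Tv₀ = (-4, 5, 9)
Tw1 = (20, 2, 82)
w1·Tw1 = (-4)·20 + 5·2 + 9·82 = 668; w1·w1 = (-4)·(-4) + 5·5 + 9·9 = 122
λ ≈ 668/122 = 5.4754

5.4754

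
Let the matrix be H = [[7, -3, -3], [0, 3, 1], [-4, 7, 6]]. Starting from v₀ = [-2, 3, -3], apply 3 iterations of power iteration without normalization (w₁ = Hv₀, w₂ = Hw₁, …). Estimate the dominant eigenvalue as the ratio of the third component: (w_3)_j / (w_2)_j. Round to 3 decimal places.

λ ≈ 10.872

w1 = Hv₀ = (-14, 6, 11)
w2 = Hw1 = (-149, 29, 164)
w3 = Hw2 = (-1622, 251, 1783)
Ratio at component: 1783 / 164 = 10.872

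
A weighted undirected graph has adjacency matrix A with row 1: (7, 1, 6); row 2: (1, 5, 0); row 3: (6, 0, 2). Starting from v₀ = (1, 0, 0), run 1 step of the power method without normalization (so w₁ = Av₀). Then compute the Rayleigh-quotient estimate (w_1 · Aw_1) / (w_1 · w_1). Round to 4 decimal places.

10.9070

w1 = Av₀ = (7, 1, 6)
Aw1 = (86, 12, 54)
w1·Aw1 = 7·86 + 1·12 + 6·54 = 938; w1·w1 = 7·7 + 1·1 + 6·6 = 86
λ ≈ 938/86 = 10.9070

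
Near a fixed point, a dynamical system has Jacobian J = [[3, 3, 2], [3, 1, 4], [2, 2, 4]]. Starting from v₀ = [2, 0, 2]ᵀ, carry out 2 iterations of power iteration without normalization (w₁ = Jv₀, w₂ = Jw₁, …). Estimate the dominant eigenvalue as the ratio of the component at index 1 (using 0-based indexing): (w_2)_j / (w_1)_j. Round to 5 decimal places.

w1 = Jv₀ = (3·2 + 3·0 + 2·2; 3·2 + 1·0 + 4·2; 2·2 + 2·0 + 4·2) = (10, 14, 12)
w2 = Jw1 = (3·10 + 3·14 + 2·12; 3·10 + 1·14 + 4·12; 2·10 + 2·14 + 4·12) = (96, 92, 96)
Ratio at component: 92 / 14 = 6.57143

6.57143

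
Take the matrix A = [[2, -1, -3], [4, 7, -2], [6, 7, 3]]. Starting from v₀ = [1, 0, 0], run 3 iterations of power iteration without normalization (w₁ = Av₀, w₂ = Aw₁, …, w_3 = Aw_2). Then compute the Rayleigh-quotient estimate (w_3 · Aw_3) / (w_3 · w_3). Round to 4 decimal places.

0.9367

w1 = Av₀ = (2·1 + (-1)·0 + (-3)·0; 4·1 + 7·0 + (-2)·0; 6·1 + 7·0 + 3·0) = (2, 4, 6)
w2 = Aw1 = (2·2 + (-1)·4 + (-3)·6; 4·2 + 7·4 + (-2)·6; 6·2 + 7·4 + 3·6) = (-18, 24, 58)
w3 = Aw2 = (-234, -20, 234)
Aw3 = (-1150, -1544, -842)
w3·Aw3 = (-234)·(-1150) + (-20)·(-1544) + 234·(-842) = 102952; w3·w3 = (-234)·(-234) + (-20)·(-20) + 234·234 = 109912
λ ≈ 102952/109912 = 0.9367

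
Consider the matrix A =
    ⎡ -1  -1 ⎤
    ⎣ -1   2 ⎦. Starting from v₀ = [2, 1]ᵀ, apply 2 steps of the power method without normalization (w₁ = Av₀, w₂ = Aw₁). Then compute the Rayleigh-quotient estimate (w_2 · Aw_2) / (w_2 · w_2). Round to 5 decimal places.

w1 = Av₀ = ((-1)·2 + (-1)·1; (-1)·2 + 2·1) = (-3, 0)
w2 = Aw1 = ((-1)·(-3) + (-1)·0; (-1)·(-3) + 2·0) = (3, 3)
Aw2 = (-6, 3)
w2·Aw2 = 3·(-6) + 3·3 = -9; w2·w2 = 3·3 + 3·3 = 18
λ ≈ -9/18 = -0.50000

-0.50000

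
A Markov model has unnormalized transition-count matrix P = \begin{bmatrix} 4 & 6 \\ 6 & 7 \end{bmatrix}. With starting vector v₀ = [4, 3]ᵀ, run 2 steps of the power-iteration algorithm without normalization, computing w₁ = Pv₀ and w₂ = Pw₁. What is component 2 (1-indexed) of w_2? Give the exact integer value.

w1 = Pv₀ = (34, 45)
w2 = Pw1 = (406, 519)
The requested component of w2 is 519.

519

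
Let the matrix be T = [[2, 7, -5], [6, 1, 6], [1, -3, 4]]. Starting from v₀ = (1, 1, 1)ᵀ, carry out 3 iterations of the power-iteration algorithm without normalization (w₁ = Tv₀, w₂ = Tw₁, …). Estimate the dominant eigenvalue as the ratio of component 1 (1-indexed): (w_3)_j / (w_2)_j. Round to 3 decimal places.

w1 = Tv₀ = (4, 13, 2)
w2 = Tw1 = (89, 49, -27)
w3 = Tw2 = (656, 421, -166)
Ratio at component: 656 / 89 = 7.371

7.371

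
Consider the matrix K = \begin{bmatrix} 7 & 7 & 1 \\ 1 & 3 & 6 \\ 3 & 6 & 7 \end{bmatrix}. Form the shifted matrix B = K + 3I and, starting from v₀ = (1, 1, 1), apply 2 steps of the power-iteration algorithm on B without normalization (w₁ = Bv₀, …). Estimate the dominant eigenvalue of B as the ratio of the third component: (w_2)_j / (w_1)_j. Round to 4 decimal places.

16.9474

B = K + 3I has rows (10, 7, 1); (1, 6, 6); (3, 6, 10)
w1 = Bv₀ = (18, 13, 19)
w2 = Bw1 = (290, 210, 322)
Ratio: 322/19 = 16.9474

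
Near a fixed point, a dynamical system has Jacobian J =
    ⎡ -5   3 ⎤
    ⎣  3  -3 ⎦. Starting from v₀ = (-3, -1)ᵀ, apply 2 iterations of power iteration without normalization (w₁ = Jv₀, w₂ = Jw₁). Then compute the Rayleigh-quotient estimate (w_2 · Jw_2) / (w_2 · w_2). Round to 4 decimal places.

w1 = Jv₀ = (12, -6)
w2 = Jw1 = (-78, 54)
Jw2 = (552, -396)
w2·Jw2 = (-78)·552 + 54·(-396) = -64440; w2·w2 = (-78)·(-78) + 54·54 = 9000
λ ≈ -64440/9000 = -7.1600

-7.1600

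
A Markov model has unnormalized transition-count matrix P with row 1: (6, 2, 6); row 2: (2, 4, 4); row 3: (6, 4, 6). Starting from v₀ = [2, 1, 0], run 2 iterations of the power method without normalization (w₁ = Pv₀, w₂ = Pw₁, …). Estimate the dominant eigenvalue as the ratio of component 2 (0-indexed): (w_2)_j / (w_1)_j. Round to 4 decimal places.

13.2500

w1 = Pv₀ = (6·2 + 2·1 + 6·0; 2·2 + 4·1 + 4·0; 6·2 + 4·1 + 6·0) = (14, 8, 16)
w2 = Pw1 = (6·14 + 2·8 + 6·16; 2·14 + 4·8 + 4·16; 6·14 + 4·8 + 6·16) = (196, 124, 212)
Ratio at component: 212 / 16 = 13.2500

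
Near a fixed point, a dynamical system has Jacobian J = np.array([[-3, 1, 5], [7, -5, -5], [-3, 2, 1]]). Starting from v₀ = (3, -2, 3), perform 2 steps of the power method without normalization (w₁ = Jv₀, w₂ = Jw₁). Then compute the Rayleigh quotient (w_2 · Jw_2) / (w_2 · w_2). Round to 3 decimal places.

-2.879

w1 = Jv₀ = ((-3)·3 + 1·(-2) + 5·3; 7·3 + (-5)·(-2) + (-5)·3; (-3)·3 + 2·(-2) + 1·3) = (4, 16, -10)
w2 = Jw1 = ((-3)·4 + 1·16 + 5·(-10); 7·4 + (-5)·16 + (-5)·(-10); (-3)·4 + 2·16 + 1·(-10)) = (-46, -2, 10)
Jw2 = (186, -362, 144)
w2·Jw2 = (-46)·186 + (-2)·(-362) + 10·144 = -6392; w2·w2 = (-46)·(-46) + (-2)·(-2) + 10·10 = 2220
λ ≈ -6392/2220 = -2.879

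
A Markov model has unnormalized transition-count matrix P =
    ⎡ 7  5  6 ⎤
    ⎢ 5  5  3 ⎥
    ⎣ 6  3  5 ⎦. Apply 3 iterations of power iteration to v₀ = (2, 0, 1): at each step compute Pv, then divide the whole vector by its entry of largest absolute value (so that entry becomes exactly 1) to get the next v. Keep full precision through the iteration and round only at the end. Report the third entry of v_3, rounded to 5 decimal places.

0.79054

Pv0 = (20.000000, 13.000000, 17.000000); divide by 20.000000 → v1 = (1.000000, 0.650000, 0.850000)
Pv1 = (15.350000, 10.800000, 12.200000); divide by 15.350000 → v2 = (1.000000, 0.703583, 0.794788)
Pv2 = (15.286645, 10.902280, 12.084691); divide by 15.286645 → v3 = (1.000000, 0.713190, 0.790539)
Requested entry of v3: 3710/4693 = 0.79054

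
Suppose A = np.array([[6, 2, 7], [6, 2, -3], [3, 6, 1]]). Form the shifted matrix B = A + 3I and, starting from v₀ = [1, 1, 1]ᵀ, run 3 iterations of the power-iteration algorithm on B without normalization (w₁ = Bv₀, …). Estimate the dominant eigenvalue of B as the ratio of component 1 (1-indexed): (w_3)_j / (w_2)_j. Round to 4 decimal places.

μ ≈ 13.8178

B = A + 3I has rows (9, 2, 7); (6, 5, -3); (3, 6, 4)
w1 = Bv₀ = (9·1 + 2·1 + 7·1; 6·1 + 5·1 + (-3)·1; 3·1 + 6·1 + 4·1) = (18, 8, 13)
w2 = Bw1 = (9·18 + 2·8 + 7·13; 6·18 + 5·8 + (-3)·13; 3·18 + 6·8 + 4·13) = (269, 109, 154)
w3 = Bw2 = (3717, 1697, 2077)
Ratio: 3717/269 = 13.8178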